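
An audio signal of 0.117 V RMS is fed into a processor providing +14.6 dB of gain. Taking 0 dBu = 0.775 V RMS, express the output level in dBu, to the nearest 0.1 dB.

-1.8 dBu

Input level: 20·log₁₀(0.117/0.775) = -16.42 dBu.
Output: -16.42 + 14.6 = -1.8 dBu.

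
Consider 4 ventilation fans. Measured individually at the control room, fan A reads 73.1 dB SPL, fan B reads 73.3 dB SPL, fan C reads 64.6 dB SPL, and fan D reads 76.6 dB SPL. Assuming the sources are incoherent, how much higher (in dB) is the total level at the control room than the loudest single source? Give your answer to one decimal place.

Uncorrelated sources add in intensity (power), not in dB.
L_total = 10·log₁₀(10^(73.1/10) + 10^(73.3/10) + 10^(64.6/10) + 10^(76.6/10)) = 79.56 dB SPL.
Excess over the loudest (76.6 dB): 79.56 − 76.6 = 3.0 dB.

3.0 dB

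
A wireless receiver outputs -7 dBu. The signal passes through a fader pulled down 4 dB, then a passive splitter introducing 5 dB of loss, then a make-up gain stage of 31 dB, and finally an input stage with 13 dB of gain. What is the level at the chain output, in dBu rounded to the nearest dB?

+28 dBu

Gain stages sum in dB:
-7 − 4 − 5 + 31 + 13 = +28 dBu.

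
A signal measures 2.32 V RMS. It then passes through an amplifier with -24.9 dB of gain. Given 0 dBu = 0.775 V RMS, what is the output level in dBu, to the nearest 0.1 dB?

-15.4 dBu

Input level: 20·log₁₀(2.32/0.775) = 9.52 dBu.
Output: 9.52 − 24.9 = -15.4 dBu.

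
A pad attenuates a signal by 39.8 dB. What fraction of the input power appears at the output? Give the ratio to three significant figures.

0.000105

Power ratio = 10^(dB/10).
10^(-39.8/10) = 10^(-3.980) = 0.000105.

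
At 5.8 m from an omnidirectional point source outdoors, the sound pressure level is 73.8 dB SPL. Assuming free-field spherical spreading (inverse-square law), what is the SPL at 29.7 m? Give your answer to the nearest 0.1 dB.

59.6 dB SPL

Inverse-square spreading gives ΔL = −20·log₁₀(d₂/d₁).
ΔL = −20·log₁₀(29.7/5.8) = -14.19 dB, so L₂ = 73.8 + (-14.19) = 59.6 dB SPL.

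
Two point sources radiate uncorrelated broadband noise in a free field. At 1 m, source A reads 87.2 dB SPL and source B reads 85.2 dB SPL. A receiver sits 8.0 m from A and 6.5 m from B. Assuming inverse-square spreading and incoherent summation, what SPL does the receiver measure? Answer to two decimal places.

72.05 dB SPL

At the listener: L_A = 87.2 − 20·log₁₀(8.0) = 69.138 dB; L_B = 85.2 − 20·log₁₀(6.5) = 68.942 dB.
Combined: 10·log₁₀(10^(69.138/10)+10^(68.942/10)) = 72.05 dB SPL.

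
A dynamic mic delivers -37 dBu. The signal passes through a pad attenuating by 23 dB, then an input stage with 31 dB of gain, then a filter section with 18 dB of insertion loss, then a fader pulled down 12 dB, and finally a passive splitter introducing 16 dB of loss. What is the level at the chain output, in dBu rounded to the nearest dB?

In dB, series stages simply add:
-37 − 23 + 31 − 18 − 12 − 16 = -75 dBu.

-75 dBu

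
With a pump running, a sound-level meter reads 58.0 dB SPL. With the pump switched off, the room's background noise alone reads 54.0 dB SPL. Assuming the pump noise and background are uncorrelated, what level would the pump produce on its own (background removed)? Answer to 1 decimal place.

Subtract intensities: L_src = 10·log₁₀(10^(L_total/10) − 10^(L_bg/10)).
L_src = 10·log₁₀(10^(58.0/10) − 10^(54.0/10)) = 10·log₁₀(379800) = 55.8 dB SPL.

55.8 dB SPL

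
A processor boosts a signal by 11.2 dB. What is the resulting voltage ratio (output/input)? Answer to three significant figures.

3.63

Voltage ratio = 10^(dB/20).
10^(11.2/20) = 10^(0.5600) = 3.63.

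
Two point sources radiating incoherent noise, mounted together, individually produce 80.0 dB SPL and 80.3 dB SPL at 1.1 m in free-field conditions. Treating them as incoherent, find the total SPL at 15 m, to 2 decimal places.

Combined at 1.1 m: 10·log₁₀(10^(80.0/10)+10^(80.3/10)) = 83.163 dB SPL.
Then apply −20·log₁₀(15/1.1) = -22.694 dB → 60.47 dB SPL.

60.47 dB SPL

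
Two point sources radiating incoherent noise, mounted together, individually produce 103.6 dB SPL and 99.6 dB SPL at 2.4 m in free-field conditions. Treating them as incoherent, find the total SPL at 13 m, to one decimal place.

Combined at 2.4 m: 10·log₁₀(10^(103.6/10)+10^(99.6/10)) = 105.06 dB SPL.
Then apply −20·log₁₀(13/2.4) = -14.67 dB → 90.4 dB SPL.

90.4 dB SPL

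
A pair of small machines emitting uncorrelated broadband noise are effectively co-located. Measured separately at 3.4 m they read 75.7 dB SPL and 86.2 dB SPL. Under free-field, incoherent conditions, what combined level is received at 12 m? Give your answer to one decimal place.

Combined at 3.4 m: 10·log₁₀(10^(75.7/10)+10^(86.2/10)) = 86.57 dB SPL.
Then apply −20·log₁₀(12/3.4) = -10.95 dB → 75.6 dB SPL.

75.6 dB SPL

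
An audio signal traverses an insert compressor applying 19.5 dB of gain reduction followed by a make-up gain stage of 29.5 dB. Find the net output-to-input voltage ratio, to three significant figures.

Net gain = (−19.5) + 29.5 = 10.0 dB.
Voltage ratio = 10^(10.0/20) = 3.16.

3.16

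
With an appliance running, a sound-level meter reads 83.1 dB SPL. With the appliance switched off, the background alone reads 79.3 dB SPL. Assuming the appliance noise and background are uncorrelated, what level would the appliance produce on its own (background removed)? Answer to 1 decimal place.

Subtract intensities: L_src = 10·log₁₀(10^(L_total/10) − 10^(L_bg/10)).
L_src = 10·log₁₀(10^(83.1/10) − 10^(79.3/10)) = 10·log₁₀(119100000) = 80.8 dB SPL.

80.8 dB SPL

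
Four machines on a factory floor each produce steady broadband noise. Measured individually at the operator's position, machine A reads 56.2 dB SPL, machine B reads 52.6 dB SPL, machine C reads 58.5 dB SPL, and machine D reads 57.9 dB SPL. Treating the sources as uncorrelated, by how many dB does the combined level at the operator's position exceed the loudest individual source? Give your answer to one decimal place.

Uncorrelated sources add in intensity (power), not in dB.
L_total = 10·log₁₀(10^(56.2/10) + 10^(52.6/10) + 10^(58.5/10) + 10^(57.9/10)) = 62.84 dB SPL.
Excess over the loudest (58.5 dB): 62.84 − 58.5 = 4.3 dB.

4.3 dB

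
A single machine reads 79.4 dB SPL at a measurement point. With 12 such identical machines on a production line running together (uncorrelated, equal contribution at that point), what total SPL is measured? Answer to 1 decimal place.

12 equal incoherent sources raise the level by 10·log₁₀(12) = 10.79 dB.
L_total = 79.4 + 10.79 = 90.2 dB SPL.

90.2 dB SPL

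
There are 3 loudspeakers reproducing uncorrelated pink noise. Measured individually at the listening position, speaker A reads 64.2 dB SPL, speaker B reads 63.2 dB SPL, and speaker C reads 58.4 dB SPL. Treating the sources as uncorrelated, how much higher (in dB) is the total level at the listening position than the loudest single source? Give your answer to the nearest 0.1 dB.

3.1 dB

Incoherent sources sum as intensities:
L_total = 10·log₁₀(10^(64.2/10) + 10^(63.2/10) + 10^(58.4/10)) = 67.33 dB SPL.
Excess over the loudest (64.2 dB): 67.33 − 64.2 = 3.1 dB.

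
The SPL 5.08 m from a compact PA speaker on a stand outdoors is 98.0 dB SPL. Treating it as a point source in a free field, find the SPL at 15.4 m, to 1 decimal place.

For a point source in a free field, ΔL = −20·log₁₀(d₂/d₁).
ΔL = −20·log₁₀(15.4/5.08) = -9.63 dB, so L₂ = 98.0 + (-9.63) = 88.4 dB SPL.

88.4 dB SPL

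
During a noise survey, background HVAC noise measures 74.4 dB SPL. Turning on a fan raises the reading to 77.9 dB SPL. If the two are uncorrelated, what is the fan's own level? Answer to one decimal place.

75.3 dB SPL

Remove the background by subtracting linear intensities:
L_src = 10·log₁₀(10^(77.9/10) − 10^(74.4/10)) = 10·log₁₀(34120000) = 75.3 dB SPL.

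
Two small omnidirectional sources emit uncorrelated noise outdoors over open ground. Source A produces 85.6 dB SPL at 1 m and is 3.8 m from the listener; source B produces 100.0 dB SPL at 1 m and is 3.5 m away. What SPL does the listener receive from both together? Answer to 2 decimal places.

89.25 dB SPL

At the listener: L_A = 85.6 − 20·log₁₀(3.8) = 74.004 dB; L_B = 100.0 − 20·log₁₀(3.5) = 89.119 dB.
Combined: 10·log₁₀(10^(74.004/10)+10^(89.119/10)) = 89.25 dB SPL.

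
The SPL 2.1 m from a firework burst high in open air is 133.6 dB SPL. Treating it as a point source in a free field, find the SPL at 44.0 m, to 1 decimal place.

107.2 dB SPL

Inverse-square spreading gives ΔL = −20·log₁₀(d₂/d₁).
ΔL = −20·log₁₀(44.0/2.1) = -26.42 dB, so L₂ = 133.6 + (-26.42) = 107.2 dB SPL.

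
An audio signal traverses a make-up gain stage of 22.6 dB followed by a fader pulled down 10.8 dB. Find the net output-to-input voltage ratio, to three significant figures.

Net gain = 22.6 + (−10.8) = 11.8 dB.
Voltage ratio = 10^(11.8/20) = 3.89.

3.89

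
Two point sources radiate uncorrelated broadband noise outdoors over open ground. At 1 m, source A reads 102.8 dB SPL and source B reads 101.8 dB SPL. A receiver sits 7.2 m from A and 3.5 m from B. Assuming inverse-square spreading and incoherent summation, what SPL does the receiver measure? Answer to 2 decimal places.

92.05 dB SPL

At the listener: L_A = 102.8 − 20·log₁₀(7.2) = 85.653 dB; L_B = 101.8 − 20·log₁₀(3.5) = 90.919 dB.
Combined: 10·log₁₀(10^(85.653/10)+10^(90.919/10)) = 92.05 dB SPL.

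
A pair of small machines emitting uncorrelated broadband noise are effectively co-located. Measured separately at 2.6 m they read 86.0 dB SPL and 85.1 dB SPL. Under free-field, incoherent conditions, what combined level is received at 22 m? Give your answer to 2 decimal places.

Combined at 2.6 m: 10·log₁₀(10^(86.0/10)+10^(85.1/10)) = 88.584 dB SPL.
Then apply −20·log₁₀(22/2.6) = -18.549 dB → 70.03 dB SPL.

70.03 dB SPL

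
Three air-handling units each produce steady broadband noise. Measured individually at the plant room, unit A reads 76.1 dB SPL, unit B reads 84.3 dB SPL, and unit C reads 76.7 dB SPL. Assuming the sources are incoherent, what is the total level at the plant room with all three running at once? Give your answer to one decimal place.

85.5 dB SPL

Incoherent sources sum as intensities:
L_total = 10·log₁₀(10^(76.1/10) + 10^(84.3/10) + 10^(76.7/10)) = 10·log₁₀(356700000) = 85.5 dB SPL.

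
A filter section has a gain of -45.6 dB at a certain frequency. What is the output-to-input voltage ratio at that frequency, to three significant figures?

0.00525

Voltage ratio = 10^(dB/20).
10^(-45.6/20) = 10^(-2.280) = 0.00525.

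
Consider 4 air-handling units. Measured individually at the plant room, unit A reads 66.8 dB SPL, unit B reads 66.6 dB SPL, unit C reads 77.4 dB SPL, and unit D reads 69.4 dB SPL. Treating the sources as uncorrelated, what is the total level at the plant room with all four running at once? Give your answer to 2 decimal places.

78.63 dB SPL

Uncorrelated sources add in intensity (power), not in dB.
L_total = 10·log₁₀(10^(66.8/10) + 10^(66.6/10) + 10^(77.4/10) + 10^(69.4/10)) = 10·log₁₀(73020000) = 78.63 dB SPL.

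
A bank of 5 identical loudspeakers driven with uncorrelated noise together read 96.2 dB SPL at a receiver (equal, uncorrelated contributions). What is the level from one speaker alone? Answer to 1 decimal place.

5 equal incoherent sources add 10·log₁₀(5) = 6.99 dB over one source.
L_one = 96.2 − 6.99 = 89.2 dB SPL.

89.2 dB SPL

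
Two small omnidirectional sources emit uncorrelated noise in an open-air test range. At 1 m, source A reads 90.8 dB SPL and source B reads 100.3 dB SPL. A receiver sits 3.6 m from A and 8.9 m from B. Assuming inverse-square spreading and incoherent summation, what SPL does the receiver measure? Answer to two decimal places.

83.58 dB SPL

At the listener: L_A = 90.8 − 20·log₁₀(3.6) = 79.674 dB; L_B = 100.3 − 20·log₁₀(8.9) = 81.312 dB.
Combined: 10·log₁₀(10^(79.674/10)+10^(81.312/10)) = 83.58 dB SPL.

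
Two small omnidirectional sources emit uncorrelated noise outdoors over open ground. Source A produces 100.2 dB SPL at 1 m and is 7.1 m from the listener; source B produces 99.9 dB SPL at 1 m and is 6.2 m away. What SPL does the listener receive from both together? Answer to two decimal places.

At the listener: L_A = 100.2 − 20·log₁₀(7.1) = 83.175 dB; L_B = 99.9 − 20·log₁₀(6.2) = 84.052 dB.
Combined: 10·log₁₀(10^(83.175/10)+10^(84.052/10)) = 86.65 dB SPL.

86.65 dB SPL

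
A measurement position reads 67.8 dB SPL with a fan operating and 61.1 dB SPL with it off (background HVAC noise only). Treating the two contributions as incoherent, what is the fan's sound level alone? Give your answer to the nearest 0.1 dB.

66.8 dB SPL

Background correction is a power subtraction:
L_src = 10·log₁₀(10^(67.8/10) − 10^(61.1/10)) = 10·log₁₀(4737000) = 66.8 dB SPL.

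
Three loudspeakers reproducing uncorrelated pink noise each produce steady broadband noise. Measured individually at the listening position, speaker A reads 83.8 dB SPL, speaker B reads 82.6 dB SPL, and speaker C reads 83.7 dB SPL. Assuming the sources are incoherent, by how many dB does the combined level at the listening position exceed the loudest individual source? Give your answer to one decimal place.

4.4 dB

Uncorrelated sources add in intensity (power), not in dB.
L_total = 10·log₁₀(10^(83.8/10) + 10^(82.6/10) + 10^(83.7/10)) = 88.17 dB SPL.
Excess over the loudest (83.8 dB): 88.17 − 83.8 = 4.4 dB.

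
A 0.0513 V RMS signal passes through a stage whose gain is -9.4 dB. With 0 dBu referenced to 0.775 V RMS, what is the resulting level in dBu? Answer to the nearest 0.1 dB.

-33.0 dBu

Input level: 20·log₁₀(0.0513/0.775) = -23.58 dBu.
Output: -23.58 − 9.4 = -33.0 dBu.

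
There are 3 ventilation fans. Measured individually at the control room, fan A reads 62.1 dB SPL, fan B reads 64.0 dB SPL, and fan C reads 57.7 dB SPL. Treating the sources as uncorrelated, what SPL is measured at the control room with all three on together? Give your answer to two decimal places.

66.74 dB SPL

Incoherent sources sum as intensities:
L_total = 10·log₁₀(10^(62.1/10) + 10^(64.0/10) + 10^(57.7/10)) = 10·log₁₀(4723000) = 66.74 dB SPL.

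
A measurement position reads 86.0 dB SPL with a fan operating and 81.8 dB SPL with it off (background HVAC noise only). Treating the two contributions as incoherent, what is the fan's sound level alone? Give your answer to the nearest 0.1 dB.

Background correction is a power subtraction:
L_src = 10·log₁₀(10^(86.0/10) − 10^(81.8/10)) = 10·log₁₀(246800000) = 83.9 dB SPL.

83.9 dB SPL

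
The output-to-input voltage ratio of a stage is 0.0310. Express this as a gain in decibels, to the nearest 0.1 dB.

Voltage ratio → dB uses the 20·log₁₀ form:
20·log₁₀(0.0310) = -30.2 dB.

-30.2 dB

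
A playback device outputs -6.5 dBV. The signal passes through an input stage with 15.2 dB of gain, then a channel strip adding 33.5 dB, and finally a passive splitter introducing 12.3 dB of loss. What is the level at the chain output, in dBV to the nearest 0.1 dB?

In dB, series stages simply add:
-6.5 + 15.2 + 33.5 − 12.3 = +29.9 dBV.

+29.9 dBV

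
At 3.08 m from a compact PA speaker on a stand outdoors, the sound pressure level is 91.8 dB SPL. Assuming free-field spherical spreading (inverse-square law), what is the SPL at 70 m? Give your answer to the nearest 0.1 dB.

64.7 dB SPL

Inverse-square spreading gives ΔL = −20·log₁₀(d₂/d₁).
ΔL = −20·log₁₀(70/3.08) = -27.13 dB, so L₂ = 91.8 + (-27.13) = 64.7 dB SPL.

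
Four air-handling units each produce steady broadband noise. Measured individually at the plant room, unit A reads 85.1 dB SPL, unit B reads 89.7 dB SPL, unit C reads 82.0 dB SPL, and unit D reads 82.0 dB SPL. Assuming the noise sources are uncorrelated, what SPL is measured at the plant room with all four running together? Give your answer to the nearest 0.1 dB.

Incoherent sources sum as intensities:
L_total = 10·log₁₀(10^(85.1/10) + 10^(89.7/10) + 10^(82.0/10) + 10^(82.0/10)) = 10·log₁₀(1574000000) = 92.0 dB SPL.

92.0 dB SPL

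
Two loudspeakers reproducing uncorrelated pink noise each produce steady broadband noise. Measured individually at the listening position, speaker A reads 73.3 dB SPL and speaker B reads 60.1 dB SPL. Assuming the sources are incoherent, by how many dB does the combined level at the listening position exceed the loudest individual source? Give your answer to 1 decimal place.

0.2 dB

Uncorrelated sources add in intensity (power), not in dB.
L_total = 10·log₁₀(10^(73.3/10) + 10^(60.1/10)) = 73.50 dB SPL.
Excess over the loudest (73.3 dB): 73.50 − 73.3 = 0.2 dB.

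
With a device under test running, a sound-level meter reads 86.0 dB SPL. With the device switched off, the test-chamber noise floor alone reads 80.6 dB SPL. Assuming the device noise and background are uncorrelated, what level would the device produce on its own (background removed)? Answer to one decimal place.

84.5 dB SPL

Subtract intensities: L_src = 10·log₁₀(10^(L_total/10) − 10^(L_bg/10)).
L_src = 10·log₁₀(10^(86.0/10) − 10^(80.6/10)) = 10·log₁₀(283300000) = 84.5 dB SPL.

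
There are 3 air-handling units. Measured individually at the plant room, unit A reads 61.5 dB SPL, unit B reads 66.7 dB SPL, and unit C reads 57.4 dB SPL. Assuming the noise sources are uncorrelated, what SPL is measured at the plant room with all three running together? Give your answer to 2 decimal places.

68.22 dB SPL

Uncorrelated sources add in intensity (power), not in dB.
L_total = 10·log₁₀(10^(61.5/10) + 10^(66.7/10) + 10^(57.4/10)) = 10·log₁₀(6639000) = 68.22 dB SPL.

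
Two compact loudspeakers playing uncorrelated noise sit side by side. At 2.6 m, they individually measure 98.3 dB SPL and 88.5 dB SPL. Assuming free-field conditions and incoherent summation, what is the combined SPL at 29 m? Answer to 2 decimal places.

Combined at 2.6 m: 10·log₁₀(10^(98.3/10)+10^(88.5/10)) = 98.732 dB SPL.
Then apply −20·log₁₀(29/2.6) = -20.948 dB → 77.78 dB SPL.

77.78 dB SPL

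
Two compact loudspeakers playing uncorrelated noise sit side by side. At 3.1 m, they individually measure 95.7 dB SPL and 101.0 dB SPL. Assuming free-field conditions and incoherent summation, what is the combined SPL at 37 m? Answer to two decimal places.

80.59 dB SPL

Combined at 3.1 m: 10·log₁₀(10^(95.7/10)+10^(101.0/10)) = 102.123 dB SPL.
Then apply −20·log₁₀(37/3.1) = -21.537 dB → 80.59 dB SPL.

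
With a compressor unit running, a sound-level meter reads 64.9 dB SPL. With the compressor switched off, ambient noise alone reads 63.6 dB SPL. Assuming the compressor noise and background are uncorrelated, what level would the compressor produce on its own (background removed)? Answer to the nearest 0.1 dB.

59.0 dB SPL

Subtract intensities: L_src = 10·log₁₀(10^(L_total/10) − 10^(L_bg/10)).
L_src = 10·log₁₀(10^(64.9/10) − 10^(63.6/10)) = 10·log₁₀(799400) = 59.0 dB SPL.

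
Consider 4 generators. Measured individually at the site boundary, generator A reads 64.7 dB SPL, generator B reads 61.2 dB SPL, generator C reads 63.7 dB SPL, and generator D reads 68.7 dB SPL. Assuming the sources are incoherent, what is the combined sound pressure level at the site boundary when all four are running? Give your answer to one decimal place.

Add the sources as powers (linear), then convert back to dB:
L_total = 10·log₁₀(10^(64.7/10) + 10^(61.2/10) + 10^(63.7/10) + 10^(68.7/10)) = 10·log₁₀(14030000) = 71.5 dB SPL.

71.5 dB SPL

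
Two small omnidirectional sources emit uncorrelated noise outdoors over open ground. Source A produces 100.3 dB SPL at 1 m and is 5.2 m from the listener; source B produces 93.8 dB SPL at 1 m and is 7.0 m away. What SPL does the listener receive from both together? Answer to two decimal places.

At the listener: L_A = 100.3 − 20·log₁₀(5.2) = 85.980 dB; L_B = 93.8 − 20·log₁₀(7.0) = 76.898 dB.
Combined: 10·log₁₀(10^(85.980/10)+10^(76.898/10)) = 86.49 dB SPL.

86.49 dB SPL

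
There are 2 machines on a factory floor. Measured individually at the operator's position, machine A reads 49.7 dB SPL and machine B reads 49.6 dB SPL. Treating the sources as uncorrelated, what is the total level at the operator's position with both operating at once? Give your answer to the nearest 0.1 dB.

52.7 dB SPL

Uncorrelated sources add in intensity (power), not in dB.
L_total = 10·log₁₀(10^(49.7/10) + 10^(49.6/10)) = 10·log₁₀(184500) = 52.7 dB SPL.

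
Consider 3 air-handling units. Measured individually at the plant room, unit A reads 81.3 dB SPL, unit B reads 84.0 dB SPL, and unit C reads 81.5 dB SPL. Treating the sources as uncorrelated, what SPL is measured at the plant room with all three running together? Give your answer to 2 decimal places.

87.22 dB SPL

Uncorrelated sources add in intensity (power), not in dB.
L_total = 10·log₁₀(10^(81.3/10) + 10^(84.0/10) + 10^(81.5/10)) = 10·log₁₀(527300000) = 87.22 dB SPL.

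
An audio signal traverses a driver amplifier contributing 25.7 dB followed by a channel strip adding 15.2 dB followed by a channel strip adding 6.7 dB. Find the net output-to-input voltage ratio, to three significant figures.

Net gain = 25.7 + 15.2 + 6.7 = 47.6 dB.
Voltage ratio = 10^(47.6/20) = 240.

240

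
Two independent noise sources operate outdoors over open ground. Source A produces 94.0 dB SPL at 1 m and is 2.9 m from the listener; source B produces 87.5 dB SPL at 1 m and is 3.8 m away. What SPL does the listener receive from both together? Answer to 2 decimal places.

85.28 dB SPL

At the listener: L_A = 94.0 − 20·log₁₀(2.9) = 84.752 dB; L_B = 87.5 − 20·log₁₀(3.8) = 75.904 dB.
Combined: 10·log₁₀(10^(84.752/10)+10^(75.904/10)) = 85.28 dB SPL.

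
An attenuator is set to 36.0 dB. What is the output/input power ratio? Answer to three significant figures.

Power ratio = 10^(dB/10).
10^(-36.0/10) = 10^(-3.600) = 0.000251.

0.000251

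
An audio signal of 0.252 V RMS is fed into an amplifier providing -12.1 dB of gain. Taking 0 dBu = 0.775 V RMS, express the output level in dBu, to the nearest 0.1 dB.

Input level: 20·log₁₀(0.252/0.775) = -9.76 dBu.
Output: -9.76 − 12.1 = -21.9 dBu.

-21.9 dBu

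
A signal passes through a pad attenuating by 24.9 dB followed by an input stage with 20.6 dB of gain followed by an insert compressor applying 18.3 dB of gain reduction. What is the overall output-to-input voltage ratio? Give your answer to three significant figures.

0.0741

Net gain = (−24.9) + 20.6 + (−18.3) = -22.6 dB.
Voltage ratio = 10^(-22.6/20) = 0.0741.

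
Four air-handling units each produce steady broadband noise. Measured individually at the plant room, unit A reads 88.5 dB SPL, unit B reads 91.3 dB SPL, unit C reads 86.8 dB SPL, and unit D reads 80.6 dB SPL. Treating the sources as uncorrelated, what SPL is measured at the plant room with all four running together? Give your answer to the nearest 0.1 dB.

Uncorrelated sources add in intensity (power), not in dB.
L_total = 10·log₁₀(10^(88.5/10) + 10^(91.3/10) + 10^(86.8/10) + 10^(80.6/10)) = 10·log₁₀(2650000000) = 94.2 dB SPL.

94.2 dB SPL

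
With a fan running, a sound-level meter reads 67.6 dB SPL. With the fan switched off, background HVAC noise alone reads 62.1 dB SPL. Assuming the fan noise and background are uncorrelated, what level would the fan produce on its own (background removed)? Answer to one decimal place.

Background correction is a power subtraction:
L_src = 10·log₁₀(10^(67.6/10) − 10^(62.1/10)) = 10·log₁₀(4133000) = 66.2 dB SPL.

66.2 dB SPL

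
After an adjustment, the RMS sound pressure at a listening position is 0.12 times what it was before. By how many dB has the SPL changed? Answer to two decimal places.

-18.42 dB

Sound pressure is an amplitude quantity: ΔL = 20·log₁₀(p₂/p₁).
20·log₁₀(0.12) = -18.42 dB.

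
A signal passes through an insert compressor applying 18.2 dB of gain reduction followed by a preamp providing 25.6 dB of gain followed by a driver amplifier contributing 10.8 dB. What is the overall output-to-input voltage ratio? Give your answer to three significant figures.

8.13

Net gain = (−18.2) + 25.6 + 10.8 = 18.2 dB.
Voltage ratio = 10^(18.2/20) = 8.13.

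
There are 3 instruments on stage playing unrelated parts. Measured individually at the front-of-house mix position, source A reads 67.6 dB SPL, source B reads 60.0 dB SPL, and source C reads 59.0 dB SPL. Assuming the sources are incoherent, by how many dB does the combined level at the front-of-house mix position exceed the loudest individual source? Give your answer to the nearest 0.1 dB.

1.2 dB

Add the sources as powers (linear), then convert back to dB:
L_total = 10·log₁₀(10^(67.6/10) + 10^(60.0/10) + 10^(59.0/10)) = 68.78 dB SPL.
Excess over the loudest (67.6 dB): 68.78 − 67.6 = 1.2 dB.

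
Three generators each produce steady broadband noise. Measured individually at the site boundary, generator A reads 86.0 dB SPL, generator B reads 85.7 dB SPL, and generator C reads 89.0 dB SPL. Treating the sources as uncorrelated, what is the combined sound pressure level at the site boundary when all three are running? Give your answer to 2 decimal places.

Incoherent sources sum as intensities:
L_total = 10·log₁₀(10^(86.0/10) + 10^(85.7/10) + 10^(89.0/10)) = 10·log₁₀(1564000000) = 91.94 dB SPL.

91.94 dB SPL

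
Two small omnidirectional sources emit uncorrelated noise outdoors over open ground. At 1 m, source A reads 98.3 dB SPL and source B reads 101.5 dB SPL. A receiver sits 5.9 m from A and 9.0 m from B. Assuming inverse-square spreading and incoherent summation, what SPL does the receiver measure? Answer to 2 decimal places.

At the listener: L_A = 98.3 − 20·log₁₀(5.9) = 82.883 dB; L_B = 101.5 − 20·log₁₀(9.0) = 82.415 dB.
Combined: 10·log₁₀(10^(82.883/10)+10^(82.415/10)) = 85.67 dB SPL.

85.67 dB SPL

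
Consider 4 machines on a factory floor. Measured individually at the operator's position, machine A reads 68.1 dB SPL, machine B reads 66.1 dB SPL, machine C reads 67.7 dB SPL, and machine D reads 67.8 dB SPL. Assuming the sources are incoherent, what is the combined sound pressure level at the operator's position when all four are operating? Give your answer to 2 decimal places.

73.51 dB SPL

Uncorrelated sources add in intensity (power), not in dB.
L_total = 10·log₁₀(10^(68.1/10) + 10^(66.1/10) + 10^(67.7/10) + 10^(67.8/10)) = 10·log₁₀(22440000) = 73.51 dB SPL.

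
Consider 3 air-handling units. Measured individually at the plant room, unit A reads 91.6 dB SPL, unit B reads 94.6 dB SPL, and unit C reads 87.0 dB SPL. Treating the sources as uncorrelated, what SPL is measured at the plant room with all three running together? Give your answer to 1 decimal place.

Add the sources as powers (linear), then convert back to dB:
L_total = 10·log₁₀(10^(91.6/10) + 10^(94.6/10) + 10^(87.0/10)) = 10·log₁₀(4831000000) = 96.8 dB SPL.

96.8 dB SPL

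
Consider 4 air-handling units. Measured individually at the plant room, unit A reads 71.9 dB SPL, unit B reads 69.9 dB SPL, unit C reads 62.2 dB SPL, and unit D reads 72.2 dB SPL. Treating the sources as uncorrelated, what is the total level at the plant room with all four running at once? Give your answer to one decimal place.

76.4 dB SPL

Add the sources as powers (linear), then convert back to dB:
L_total = 10·log₁₀(10^(71.9/10) + 10^(69.9/10) + 10^(62.2/10) + 10^(72.2/10)) = 10·log₁₀(43520000) = 76.4 dB SPL.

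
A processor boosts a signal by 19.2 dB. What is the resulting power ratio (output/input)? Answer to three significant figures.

83.2

Power ratio = 10^(dB/10).
10^(19.2/10) = 10^(1.920) = 83.2.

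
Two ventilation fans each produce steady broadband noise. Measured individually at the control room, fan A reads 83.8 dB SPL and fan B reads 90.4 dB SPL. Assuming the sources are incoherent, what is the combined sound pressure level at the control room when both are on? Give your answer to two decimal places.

Uncorrelated sources add in intensity (power), not in dB.
L_total = 10·log₁₀(10^(83.8/10) + 10^(90.4/10)) = 10·log₁₀(1336000000) = 91.26 dB SPL.

91.26 dB SPL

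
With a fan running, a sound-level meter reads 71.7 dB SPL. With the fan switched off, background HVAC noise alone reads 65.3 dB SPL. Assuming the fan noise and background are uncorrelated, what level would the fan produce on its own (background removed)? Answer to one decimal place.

70.6 dB SPL

Subtract intensities: L_src = 10·log₁₀(10^(L_total/10) − 10^(L_bg/10)).
L_src = 10·log₁₀(10^(71.7/10) − 10^(65.3/10)) = 10·log₁₀(11400000) = 70.6 dB SPL.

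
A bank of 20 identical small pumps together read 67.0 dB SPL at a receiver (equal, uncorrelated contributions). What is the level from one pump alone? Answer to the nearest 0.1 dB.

54.0 dB SPL

20 equal incoherent sources add 10·log₁₀(20) = 13.01 dB over one source.
L_one = 67.0 − 13.01 = 54.0 dB SPL.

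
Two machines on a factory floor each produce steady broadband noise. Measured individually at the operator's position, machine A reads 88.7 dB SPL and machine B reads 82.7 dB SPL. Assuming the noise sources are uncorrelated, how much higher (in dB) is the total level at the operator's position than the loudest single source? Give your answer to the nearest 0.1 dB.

Add the sources as powers (linear), then convert back to dB:
L_total = 10·log₁₀(10^(88.7/10) + 10^(82.7/10)) = 89.67 dB SPL.
Excess over the loudest (88.7 dB): 89.67 − 88.7 = 1.0 dB.

1.0 dB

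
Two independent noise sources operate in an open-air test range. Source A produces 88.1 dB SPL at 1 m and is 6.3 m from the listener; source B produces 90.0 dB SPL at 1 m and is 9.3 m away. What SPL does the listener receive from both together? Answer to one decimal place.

74.4 dB SPL

At the listener: L_A = 88.1 − 20·log₁₀(6.3) = 72.11 dB; L_B = 90.0 − 20·log₁₀(9.3) = 70.63 dB.
Combined: 10·log₁₀(10^(72.11/10)+10^(70.63/10)) = 74.4 dB SPL.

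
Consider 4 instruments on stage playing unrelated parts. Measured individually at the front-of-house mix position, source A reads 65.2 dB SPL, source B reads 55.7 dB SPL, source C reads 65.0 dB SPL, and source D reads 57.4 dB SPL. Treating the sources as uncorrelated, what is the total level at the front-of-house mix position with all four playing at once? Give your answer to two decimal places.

Incoherent sources sum as intensities:
L_total = 10·log₁₀(10^(65.2/10) + 10^(55.7/10) + 10^(65.0/10) + 10^(57.4/10)) = 10·log₁₀(7395000) = 68.69 dB SPL.

68.69 dB SPL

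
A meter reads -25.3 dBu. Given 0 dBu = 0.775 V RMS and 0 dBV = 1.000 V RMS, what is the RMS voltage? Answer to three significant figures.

V = 0.775 V × 10^(-25.3/20).
= 0.775 × 0.05433 = 0.0421 V.

0.0421 V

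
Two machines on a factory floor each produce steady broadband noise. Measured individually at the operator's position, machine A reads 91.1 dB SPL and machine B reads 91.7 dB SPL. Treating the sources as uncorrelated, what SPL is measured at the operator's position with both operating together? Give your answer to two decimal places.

94.42 dB SPL

Add the sources as powers (linear), then convert back to dB:
L_total = 10·log₁₀(10^(91.1/10) + 10^(91.7/10)) = 10·log₁₀(2767000000) = 94.42 dB SPL.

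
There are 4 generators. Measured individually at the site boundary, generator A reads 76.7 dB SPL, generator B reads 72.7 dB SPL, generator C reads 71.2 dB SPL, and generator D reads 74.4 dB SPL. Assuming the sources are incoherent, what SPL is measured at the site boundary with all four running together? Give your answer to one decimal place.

80.3 dB SPL

Uncorrelated sources add in intensity (power), not in dB.
L_total = 10·log₁₀(10^(76.7/10) + 10^(72.7/10) + 10^(71.2/10) + 10^(74.4/10)) = 10·log₁₀(106100000) = 80.3 dB SPL.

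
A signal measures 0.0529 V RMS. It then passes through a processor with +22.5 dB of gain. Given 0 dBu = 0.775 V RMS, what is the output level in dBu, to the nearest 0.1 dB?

-0.8 dBu

Input level: 20·log₁₀(0.0529/0.775) = -23.32 dBu.
Output: -23.32 + 22.5 = -0.8 dBu.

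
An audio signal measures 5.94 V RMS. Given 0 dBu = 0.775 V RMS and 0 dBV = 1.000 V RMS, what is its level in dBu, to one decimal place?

+17.7 dBu

dBu = 20·log₁₀(V / 0.775 V).
20·log₁₀(5.94/0.775) = +17.7 dBu.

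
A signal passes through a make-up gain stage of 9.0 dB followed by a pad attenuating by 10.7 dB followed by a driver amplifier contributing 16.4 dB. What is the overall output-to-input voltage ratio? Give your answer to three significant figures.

Net gain = 9.0 + (−10.7) + 16.4 = 14.7 dB.
Voltage ratio = 10^(14.7/20) = 5.43.

5.43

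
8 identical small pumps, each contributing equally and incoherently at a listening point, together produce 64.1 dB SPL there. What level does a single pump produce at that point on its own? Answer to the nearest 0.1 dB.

55.1 dB SPL

8 equal incoherent sources add 10·log₁₀(8) = 9.03 dB over one source.
L_one = 64.1 − 9.03 = 55.1 dB SPL.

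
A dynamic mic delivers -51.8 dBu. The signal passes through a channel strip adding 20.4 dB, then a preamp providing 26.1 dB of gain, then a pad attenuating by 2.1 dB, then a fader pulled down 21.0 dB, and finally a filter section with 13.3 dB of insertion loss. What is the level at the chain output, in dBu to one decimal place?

-41.7 dBu

In dB, series stages simply add:
-51.8 + 20.4 + 26.1 − 2.1 − 21.0 − 13.3 = -41.7 dBu.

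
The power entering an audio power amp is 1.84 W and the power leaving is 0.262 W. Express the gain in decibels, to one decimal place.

Power is a power quantity, so gain = 10·log₁₀(P_out/P_in).
10·log₁₀(0.262/1.84) = 10·log₁₀(0.1424) = -8.5 dB.

-8.5 dB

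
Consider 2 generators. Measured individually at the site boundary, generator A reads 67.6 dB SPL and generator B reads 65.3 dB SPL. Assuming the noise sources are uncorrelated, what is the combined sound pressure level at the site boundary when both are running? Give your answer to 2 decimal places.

69.61 dB SPL

Uncorrelated sources add in intensity (power), not in dB.
L_total = 10·log₁₀(10^(67.6/10) + 10^(65.3/10)) = 10·log₁₀(9143000) = 69.61 dB SPL.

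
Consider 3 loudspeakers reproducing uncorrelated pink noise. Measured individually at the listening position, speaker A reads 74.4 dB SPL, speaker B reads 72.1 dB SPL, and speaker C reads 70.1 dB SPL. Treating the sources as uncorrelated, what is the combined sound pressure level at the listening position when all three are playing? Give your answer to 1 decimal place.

Incoherent sources sum as intensities:
L_total = 10·log₁₀(10^(74.4/10) + 10^(72.1/10) + 10^(70.1/10)) = 10·log₁₀(53990000) = 77.3 dB SPL.

77.3 dB SPL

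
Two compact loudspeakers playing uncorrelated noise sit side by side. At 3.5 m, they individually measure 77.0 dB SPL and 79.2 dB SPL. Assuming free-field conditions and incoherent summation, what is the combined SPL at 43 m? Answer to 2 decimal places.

Combined at 3.5 m: 10·log₁₀(10^(77.0/10)+10^(79.2/10)) = 81.248 dB SPL.
Then apply −20·log₁₀(43/3.5) = -21.788 dB → 59.46 dB SPL.

59.46 dB SPL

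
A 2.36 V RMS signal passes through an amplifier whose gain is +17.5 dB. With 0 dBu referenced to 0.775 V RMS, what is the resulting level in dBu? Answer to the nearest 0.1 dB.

Input level: 20·log₁₀(2.36/0.775) = 9.67 dBu.
Output: 9.67 + 17.5 = +27.2 dBu.

+27.2 dBu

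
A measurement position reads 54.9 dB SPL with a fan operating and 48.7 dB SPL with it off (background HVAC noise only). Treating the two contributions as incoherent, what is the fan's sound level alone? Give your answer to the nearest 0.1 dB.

Background correction is a power subtraction:
L_src = 10·log₁₀(10^(54.9/10) − 10^(48.7/10)) = 10·log₁₀(234900) = 53.7 dB SPL.

53.7 dB SPL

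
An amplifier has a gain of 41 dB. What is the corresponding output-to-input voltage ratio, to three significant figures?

112

Voltage ratio = 10^(dB/20).
10^(41/20) = 10^(2.050) = 112.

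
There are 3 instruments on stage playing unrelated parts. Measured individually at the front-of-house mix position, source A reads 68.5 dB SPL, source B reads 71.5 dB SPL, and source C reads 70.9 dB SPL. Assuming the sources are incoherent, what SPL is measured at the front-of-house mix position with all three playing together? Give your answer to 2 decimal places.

75.25 dB SPL

Incoherent sources sum as intensities:
L_total = 10·log₁₀(10^(68.5/10) + 10^(71.5/10) + 10^(70.9/10)) = 10·log₁₀(33510000) = 75.25 dB SPL.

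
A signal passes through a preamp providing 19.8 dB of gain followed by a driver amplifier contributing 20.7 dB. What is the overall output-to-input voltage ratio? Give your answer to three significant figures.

106

Net gain = 19.8 + 20.7 = 40.5 dB.
Voltage ratio = 10^(40.5/20) = 106.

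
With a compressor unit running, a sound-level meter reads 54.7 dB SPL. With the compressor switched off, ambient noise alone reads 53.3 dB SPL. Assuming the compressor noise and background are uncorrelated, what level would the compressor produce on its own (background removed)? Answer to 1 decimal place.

Background correction is a power subtraction:
L_src = 10·log₁₀(10^(54.7/10) − 10^(53.3/10)) = 10·log₁₀(81320) = 49.1 dB SPL.

49.1 dB SPL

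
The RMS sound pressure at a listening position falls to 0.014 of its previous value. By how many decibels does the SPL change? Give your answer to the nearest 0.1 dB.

-37.1 dB

SPL change from a pressure ratio uses the 20·log₁₀ form:
20·log₁₀(0.014) = -37.1 dB.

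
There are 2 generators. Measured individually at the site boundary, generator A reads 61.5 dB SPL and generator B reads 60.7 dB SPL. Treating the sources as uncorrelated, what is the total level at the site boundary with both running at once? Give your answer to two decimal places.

64.13 dB SPL

Add the sources as powers (linear), then convert back to dB:
L_total = 10·log₁₀(10^(61.5/10) + 10^(60.7/10)) = 10·log₁₀(2587000) = 64.13 dB SPL.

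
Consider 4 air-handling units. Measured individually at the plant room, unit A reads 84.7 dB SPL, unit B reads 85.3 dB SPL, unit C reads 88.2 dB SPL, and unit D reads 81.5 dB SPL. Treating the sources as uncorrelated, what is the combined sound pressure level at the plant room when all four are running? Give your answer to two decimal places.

Uncorrelated sources add in intensity (power), not in dB.
L_total = 10·log₁₀(10^(84.7/10) + 10^(85.3/10) + 10^(88.2/10) + 10^(81.5/10)) = 10·log₁₀(1436000000) = 91.57 dB SPL.

91.57 dB SPL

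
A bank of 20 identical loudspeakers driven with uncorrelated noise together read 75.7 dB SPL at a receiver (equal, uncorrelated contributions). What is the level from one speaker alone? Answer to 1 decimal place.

20 equal incoherent sources add 10·log₁₀(20) = 13.01 dB over one source.
L_one = 75.7 − 13.01 = 62.7 dB SPL.

62.7 dB SPL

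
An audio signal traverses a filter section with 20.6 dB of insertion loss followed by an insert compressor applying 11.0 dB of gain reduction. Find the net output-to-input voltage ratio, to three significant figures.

Net gain = (−20.6) + (−11.0) = -31.6 dB.
Voltage ratio = 10^(-31.6/20) = 0.0263.

0.0263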